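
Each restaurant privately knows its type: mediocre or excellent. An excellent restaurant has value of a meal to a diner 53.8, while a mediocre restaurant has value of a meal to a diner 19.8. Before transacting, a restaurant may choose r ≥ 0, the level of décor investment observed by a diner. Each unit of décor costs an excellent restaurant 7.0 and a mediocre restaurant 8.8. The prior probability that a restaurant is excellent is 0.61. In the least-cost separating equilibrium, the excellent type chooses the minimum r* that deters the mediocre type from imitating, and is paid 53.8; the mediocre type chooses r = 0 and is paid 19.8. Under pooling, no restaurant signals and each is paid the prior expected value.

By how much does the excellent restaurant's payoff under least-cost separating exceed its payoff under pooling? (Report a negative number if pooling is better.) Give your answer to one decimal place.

Least-cost separating signal: r* solves 19.8 = 53.8 − 8.8·r*, so r* = (53.8 − 19.8)/8.8 ≈ 3.8636.
Excellent type's separating payoff: 53.8 − 7.0 × r* = 53.8 − 7.0 × (53.8 − 19.8)/8.8 = 53.8 − 238/8.8 ≈ 26.755.
Pooling payoff: 0.61 × 53.8 + 0.39 × 19.8 = 40.54.
Difference: 26.755 − 40.54 = -13.785, i.e. -13.8 to one decimal place.
The excellent type would prefer the pooling outcome.

-13.8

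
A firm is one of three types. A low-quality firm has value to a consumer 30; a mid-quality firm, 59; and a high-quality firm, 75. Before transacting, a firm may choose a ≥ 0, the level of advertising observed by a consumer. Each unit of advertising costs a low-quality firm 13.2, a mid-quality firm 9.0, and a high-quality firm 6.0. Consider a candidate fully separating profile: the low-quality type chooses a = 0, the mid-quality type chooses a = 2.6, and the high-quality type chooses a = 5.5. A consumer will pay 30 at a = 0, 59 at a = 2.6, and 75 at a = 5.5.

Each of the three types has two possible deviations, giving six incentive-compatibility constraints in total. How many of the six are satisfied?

5

High-quality (own payoff 75 − 6.0×5.5 = 42): to a=0 gives 30 → no gain ✓; to a=2.6 gives 59 − 6.0×2.6 = 43.4 → profitable ✗.
Low-quality (own payoff 30): to a=2.6 gives 59 − 13.2×2.6 = 24.68 → no gain ✓; to a=5.5 gives 75 − 13.2×5.5 = 2.4 → no gain ✓.
Mid-quality (own payoff 59 − 9.0×2.6 = 35.6): to a=0 gives 30 → no gain ✓; to a=5.5 gives 75 − 9.0×5.5 = 25.5 → no gain ✓.
5 of the 6 constraints hold; not an equilibrium.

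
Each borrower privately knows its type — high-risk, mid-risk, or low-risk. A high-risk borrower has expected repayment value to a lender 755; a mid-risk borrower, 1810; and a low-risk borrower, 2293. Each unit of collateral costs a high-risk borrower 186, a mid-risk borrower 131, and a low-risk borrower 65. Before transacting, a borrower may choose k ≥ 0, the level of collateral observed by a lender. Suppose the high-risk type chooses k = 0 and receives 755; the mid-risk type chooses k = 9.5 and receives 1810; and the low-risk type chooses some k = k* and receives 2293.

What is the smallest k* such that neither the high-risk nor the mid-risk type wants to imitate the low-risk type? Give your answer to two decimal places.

13.19

High-risk type (on-path payoff 755) won't mimic when 755 ≥ 2293 − 186·k*, i.e. k* ≥ 8.27.
Mid-risk type (on-path payoff 1810 − 131×9.5 = 565.5) won't mimic when 565.5 ≥ 2293 − 131·k*, i.e. k* ≥ 13.19.
Both must hold, so k* = max(8.27, 13.19) = 13.19. The mid-risk type's constraint binds.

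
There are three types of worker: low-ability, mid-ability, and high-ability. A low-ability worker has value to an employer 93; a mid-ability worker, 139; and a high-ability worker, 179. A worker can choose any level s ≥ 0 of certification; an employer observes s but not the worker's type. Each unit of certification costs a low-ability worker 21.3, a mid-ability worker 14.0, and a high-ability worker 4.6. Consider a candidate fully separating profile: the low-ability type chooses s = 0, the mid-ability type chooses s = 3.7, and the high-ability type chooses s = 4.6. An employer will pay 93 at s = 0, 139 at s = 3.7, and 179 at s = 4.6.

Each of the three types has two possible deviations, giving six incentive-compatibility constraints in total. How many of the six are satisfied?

Mid-ability (own payoff 139 − 14.0×3.7 = 87.2): to s=0 gives 93 → profitable ✗; to s=4.6 gives 179 − 14.0×4.6 = 114.6 → profitable ✗.
Low-ability (own payoff 93): to s=3.7 gives 139 − 21.3×3.7 = 60.19 → no gain ✓; to s=4.6 gives 179 − 21.3×4.6 = 81.02 → no gain ✓.
High-ability (own payoff 179 − 4.6×4.6 = 157.84): to s=0 gives 93 → no gain ✓; to s=3.7 gives 139 − 4.6×3.7 = 121.98 → no gain ✓.
4 of the 6 constraints hold; not an equilibrium.

4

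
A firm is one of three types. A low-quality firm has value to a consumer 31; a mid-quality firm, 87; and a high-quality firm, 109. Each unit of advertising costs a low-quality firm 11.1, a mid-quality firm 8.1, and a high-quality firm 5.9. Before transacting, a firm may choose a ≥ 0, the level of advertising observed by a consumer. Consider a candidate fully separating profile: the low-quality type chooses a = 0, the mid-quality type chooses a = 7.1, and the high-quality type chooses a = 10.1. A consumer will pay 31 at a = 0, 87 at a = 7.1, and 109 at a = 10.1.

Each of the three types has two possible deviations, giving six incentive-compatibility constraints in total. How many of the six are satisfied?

5

Low-quality (own payoff 31): to a=7.1 gives 87 − 11.1×7.1 = 8.19 → no gain ✓; to a=10.1 gives 109 − 11.1×10.1 = -3.11 → no gain ✓.
High-quality (own payoff 109 − 5.9×10.1 = 49.41): to a=0 gives 31 → no gain ✓; to a=7.1 gives 87 − 5.9×7.1 = 45.11 → no gain ✓.
Mid-quality (own payoff 87 − 8.1×7.1 = 29.49): to a=0 gives 31 → profitable ✗; to a=10.1 gives 109 − 8.1×10.1 = 27.19 → no gain ✓.
5 of the 6 constraints hold; not an equilibrium.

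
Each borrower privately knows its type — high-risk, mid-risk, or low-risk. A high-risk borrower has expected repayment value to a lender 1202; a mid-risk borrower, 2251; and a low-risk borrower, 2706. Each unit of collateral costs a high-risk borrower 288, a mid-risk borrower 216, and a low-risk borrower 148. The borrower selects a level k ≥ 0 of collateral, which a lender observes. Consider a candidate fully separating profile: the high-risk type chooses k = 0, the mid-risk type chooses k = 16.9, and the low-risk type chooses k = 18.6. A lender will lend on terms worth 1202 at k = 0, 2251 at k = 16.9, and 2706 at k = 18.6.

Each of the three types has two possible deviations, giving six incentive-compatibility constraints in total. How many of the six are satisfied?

3

Low-risk (own payoff 2706 − 148×18.6 = -46.8): to k=0 gives 1202 → profitable ✗; to k=16.9 gives 2251 − 148×16.9 = -250.2 → no gain ✓.
Mid-risk (own payoff 2251 − 216×16.9 = -1399.4): to k=0 gives 1202 → profitable ✗; to k=18.6 gives 2706 − 216×18.6 = -1311.6 → profitable ✗.
High-risk (own payoff 1202): to k=16.9 gives 2251 − 288×16.9 = -2616.2 → no gain ✓; to k=18.6 gives 2706 − 288×18.6 = -2650.8 → no gain ✓.
3 of the 6 constraints hold; not an equilibrium.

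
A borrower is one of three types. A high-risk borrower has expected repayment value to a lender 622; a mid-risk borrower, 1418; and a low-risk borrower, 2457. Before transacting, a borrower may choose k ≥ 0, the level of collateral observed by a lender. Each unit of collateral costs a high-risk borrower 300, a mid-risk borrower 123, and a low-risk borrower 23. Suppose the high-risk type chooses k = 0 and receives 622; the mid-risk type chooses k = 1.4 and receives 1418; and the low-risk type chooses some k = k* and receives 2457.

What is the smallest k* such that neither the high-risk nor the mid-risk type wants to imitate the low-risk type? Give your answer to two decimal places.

High-risk type (on-path payoff 622) won't mimic when 622 ≥ 2457 − 300·k*, i.e. k* ≥ 6.12.
Mid-risk type (on-path payoff 1418 − 123×1.4 = 1245.8) won't mimic when 1245.8 ≥ 2457 − 123·k*, i.e. k* ≥ 9.85.
Both must hold, so k* = max(6.12, 9.85) = 9.85. The mid-risk type's constraint binds.

9.85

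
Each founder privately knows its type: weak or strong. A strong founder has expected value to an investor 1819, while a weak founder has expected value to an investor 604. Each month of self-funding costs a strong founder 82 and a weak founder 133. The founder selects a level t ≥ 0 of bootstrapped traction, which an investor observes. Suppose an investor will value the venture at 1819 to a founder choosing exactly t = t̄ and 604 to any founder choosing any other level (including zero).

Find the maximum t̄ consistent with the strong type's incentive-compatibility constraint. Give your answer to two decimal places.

14.82

Choosing t̄ yields the strong type 1819 − 82·t̄; choosing zero yields 604.
The strong type is indifferent at 1819 − 82·t̄ = 604, i.e. t̄ = (1819 − 604) / 82 ≈ 14.82.
For any t̄ above 14.82 the strong type would rather pool at zero, so separation collapses.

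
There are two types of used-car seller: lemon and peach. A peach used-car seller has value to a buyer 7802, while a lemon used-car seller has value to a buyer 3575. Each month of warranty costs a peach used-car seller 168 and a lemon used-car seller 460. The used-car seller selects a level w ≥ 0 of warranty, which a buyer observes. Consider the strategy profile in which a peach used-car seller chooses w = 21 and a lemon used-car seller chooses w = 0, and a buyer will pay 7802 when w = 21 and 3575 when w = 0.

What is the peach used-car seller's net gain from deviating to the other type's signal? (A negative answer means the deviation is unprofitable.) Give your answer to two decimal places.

Playing w = 21 the peach used-car seller receives 7802 − 168 × 21 = 4274.
Deviating to w = 0 yields 3575 instead.
Gain from deviating: 3575 − 4274 = -699.00.
The gain is negative, so the peach type's incentive-compatibility constraint is satisfied.

-699.00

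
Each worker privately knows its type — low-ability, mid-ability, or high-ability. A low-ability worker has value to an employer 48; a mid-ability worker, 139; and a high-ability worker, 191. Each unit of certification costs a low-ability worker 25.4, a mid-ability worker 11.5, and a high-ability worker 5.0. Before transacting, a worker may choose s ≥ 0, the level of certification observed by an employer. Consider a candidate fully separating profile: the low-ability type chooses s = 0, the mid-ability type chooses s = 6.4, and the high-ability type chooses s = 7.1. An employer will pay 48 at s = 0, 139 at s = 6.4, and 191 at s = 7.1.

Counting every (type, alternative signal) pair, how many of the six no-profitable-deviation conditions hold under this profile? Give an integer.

Low-ability (own payoff 48): to s=6.4 gives 139 − 25.4×6.4 = -23.56 → no gain ✓; to s=7.1 gives 191 − 25.4×7.1 = 10.66 → no gain ✓.
Mid-ability (own payoff 139 − 11.5×6.4 = 65.4): to s=0 gives 48 → no gain ✓; to s=7.1 gives 191 − 11.5×7.1 = 109.35 → profitable ✗.
High-ability (own payoff 191 − 5.0×7.1 = 155.5): to s=0 gives 48 → no gain ✓; to s=6.4 gives 139 − 5.0×6.4 = 107 → no gain ✓.
5 of the 6 constraints hold; not an equilibrium.

5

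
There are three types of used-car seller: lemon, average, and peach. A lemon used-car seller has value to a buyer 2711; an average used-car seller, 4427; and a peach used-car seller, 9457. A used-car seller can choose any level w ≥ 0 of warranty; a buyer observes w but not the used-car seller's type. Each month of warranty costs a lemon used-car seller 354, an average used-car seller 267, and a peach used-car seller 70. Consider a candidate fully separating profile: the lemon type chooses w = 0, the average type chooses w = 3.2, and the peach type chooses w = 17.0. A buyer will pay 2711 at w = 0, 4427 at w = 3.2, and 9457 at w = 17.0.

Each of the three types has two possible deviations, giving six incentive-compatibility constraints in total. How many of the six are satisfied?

3

Peach (own payoff 9457 − 70×17.0 = 8267): to w=0 gives 2711 → no gain ✓; to w=3.2 gives 4427 − 70×3.2 = 4203 → no gain ✓.
Lemon (own payoff 2711): to w=3.2 gives 4427 − 354×3.2 = 3294.2 → profitable ✗; to w=17.0 gives 9457 − 354×17.0 = 3439 → profitable ✗.
Average (own payoff 4427 − 267×3.2 = 3572.6): to w=0 gives 2711 → no gain ✓; to w=17.0 gives 9457 − 267×17.0 = 4918 → profitable ✗.
3 of the 6 constraints hold; not an equilibrium.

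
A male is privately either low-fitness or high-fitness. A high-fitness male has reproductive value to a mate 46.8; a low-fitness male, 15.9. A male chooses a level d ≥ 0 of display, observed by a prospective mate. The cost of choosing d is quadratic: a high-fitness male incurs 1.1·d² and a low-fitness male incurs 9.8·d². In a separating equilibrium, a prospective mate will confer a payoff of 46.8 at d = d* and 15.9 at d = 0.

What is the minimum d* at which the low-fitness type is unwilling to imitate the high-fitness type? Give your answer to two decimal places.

The low-fitness type at d = 0 receives 15.9; imitating at d* yields 46.8 − 9.8·d*².
Indifference: 15.9 = 46.8 − 9.8·d*², so d*² = (46.8 − 15.9) / 9.8 ≈ 3.1531.
d* = √3.1531 ≈ 1.78.

1.78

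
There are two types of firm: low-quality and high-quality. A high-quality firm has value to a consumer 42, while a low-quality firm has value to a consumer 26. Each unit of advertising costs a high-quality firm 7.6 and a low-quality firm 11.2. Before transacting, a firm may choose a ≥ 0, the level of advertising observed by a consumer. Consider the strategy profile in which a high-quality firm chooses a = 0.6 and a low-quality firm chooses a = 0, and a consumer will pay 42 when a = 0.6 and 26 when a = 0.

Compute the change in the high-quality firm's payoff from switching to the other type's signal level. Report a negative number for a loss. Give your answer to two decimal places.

-11.44

Playing a = 0.6 the high-quality firm receives 42 − 7.6 × 0.6 = 37.44.
Deviating to a = 0 yields 26 instead.
Gain from deviating: 26 − 37.44 = -11.44.
The gain is negative, so the high-quality type's incentive-compatibility constraint is satisfied.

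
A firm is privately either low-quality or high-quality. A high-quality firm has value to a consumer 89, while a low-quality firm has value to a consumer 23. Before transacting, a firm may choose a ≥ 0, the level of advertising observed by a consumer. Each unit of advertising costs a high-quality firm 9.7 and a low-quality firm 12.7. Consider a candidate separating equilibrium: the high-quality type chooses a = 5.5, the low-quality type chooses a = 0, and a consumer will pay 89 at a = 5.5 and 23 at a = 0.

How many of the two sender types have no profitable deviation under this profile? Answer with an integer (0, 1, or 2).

2

High-quality type: signal → 89 − 9.7 × 5.5 = 35.65; deviate to 0 → 23. IC holds (35.65 ≥ 23).
Low-quality type: stay at 0 → 23; mimic → 89 − 12.7 × 5.5 = 19.15. IC holds (23 ≥ 19.15).
2 of 2 constraints hold, so this is a separating equilibrium.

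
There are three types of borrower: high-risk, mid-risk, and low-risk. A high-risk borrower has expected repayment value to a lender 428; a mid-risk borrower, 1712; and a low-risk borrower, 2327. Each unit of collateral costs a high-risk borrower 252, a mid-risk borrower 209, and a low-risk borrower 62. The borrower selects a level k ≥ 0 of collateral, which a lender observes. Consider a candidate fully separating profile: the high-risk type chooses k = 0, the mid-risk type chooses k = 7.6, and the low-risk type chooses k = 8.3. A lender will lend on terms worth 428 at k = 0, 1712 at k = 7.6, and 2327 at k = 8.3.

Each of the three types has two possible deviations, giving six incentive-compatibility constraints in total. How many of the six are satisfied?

Mid-risk (own payoff 1712 − 209×7.6 = 123.6): to k=0 gives 428 → profitable ✗; to k=8.3 gives 2327 − 209×8.3 = 592.3 → profitable ✗.
High-risk (own payoff 428): to k=7.6 gives 1712 − 252×7.6 = -203.2 → no gain ✓; to k=8.3 gives 2327 − 252×8.3 = 235.4 → no gain ✓.
Low-risk (own payoff 2327 − 62×8.3 = 1812.4): to k=0 gives 428 → no gain ✓; to k=7.6 gives 1712 − 62×7.6 = 1240.8 → no gain ✓.
4 of the 6 constraints hold; not an equilibrium.

4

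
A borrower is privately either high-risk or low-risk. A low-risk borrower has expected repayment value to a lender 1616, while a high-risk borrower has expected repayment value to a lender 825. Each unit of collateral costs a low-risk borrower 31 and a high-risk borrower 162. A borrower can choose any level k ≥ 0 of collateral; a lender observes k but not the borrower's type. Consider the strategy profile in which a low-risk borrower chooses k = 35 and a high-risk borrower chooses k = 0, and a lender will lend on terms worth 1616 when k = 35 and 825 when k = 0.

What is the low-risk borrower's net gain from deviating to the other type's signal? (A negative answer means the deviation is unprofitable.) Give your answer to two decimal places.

Playing k = 35 the low-risk borrower receives 1616 − 31 × 35 = 531.
Deviating to k = 0 yields 825 instead.
Gain from deviating: 825 − 531 = 294.00.
The gain is positive, so the low-risk type's incentive-compatibility constraint is violated — this profile is not a separating equilibrium.

294.00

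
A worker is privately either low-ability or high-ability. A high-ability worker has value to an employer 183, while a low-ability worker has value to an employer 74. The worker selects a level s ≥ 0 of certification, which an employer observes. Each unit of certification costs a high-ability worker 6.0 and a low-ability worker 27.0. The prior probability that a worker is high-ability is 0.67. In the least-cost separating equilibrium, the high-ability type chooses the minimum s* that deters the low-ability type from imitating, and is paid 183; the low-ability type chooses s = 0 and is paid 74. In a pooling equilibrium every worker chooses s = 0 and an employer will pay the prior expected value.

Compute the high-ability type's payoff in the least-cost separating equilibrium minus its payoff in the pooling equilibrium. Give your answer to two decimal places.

11.75

Least-cost separating signal: s* solves 74 = 183 − 27.0·s*, so s* = (183 − 74)/27.0 ≈ 4.0370.
High-ability type's separating payoff: 183 − 6.0 × s* = 183 − 6.0 × (183 − 74)/27.0 = 183 − 654/27.0 ≈ 158.7778.
Pooling payoff: 0.67 × 183 + 0.33 × 74 = 147.03.
Difference: 158.7778 − 147.03 = 11.7478, i.e. 11.75 to two decimal places.
The high-ability type prefers to separate.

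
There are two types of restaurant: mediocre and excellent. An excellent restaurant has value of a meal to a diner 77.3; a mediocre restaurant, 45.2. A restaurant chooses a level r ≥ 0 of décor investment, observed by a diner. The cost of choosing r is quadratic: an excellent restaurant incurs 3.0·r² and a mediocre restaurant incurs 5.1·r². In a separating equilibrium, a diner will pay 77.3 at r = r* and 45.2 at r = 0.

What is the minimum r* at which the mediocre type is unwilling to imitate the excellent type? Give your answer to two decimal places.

2.51

The mediocre type at r = 0 receives 45.2; imitating at r* yields 77.3 − 5.1·r*².
Indifference: 45.2 = 77.3 − 5.1·r*², so r*² = (77.3 − 45.2) / 5.1 ≈ 6.2941.
r* = √6.2941 ≈ 2.51.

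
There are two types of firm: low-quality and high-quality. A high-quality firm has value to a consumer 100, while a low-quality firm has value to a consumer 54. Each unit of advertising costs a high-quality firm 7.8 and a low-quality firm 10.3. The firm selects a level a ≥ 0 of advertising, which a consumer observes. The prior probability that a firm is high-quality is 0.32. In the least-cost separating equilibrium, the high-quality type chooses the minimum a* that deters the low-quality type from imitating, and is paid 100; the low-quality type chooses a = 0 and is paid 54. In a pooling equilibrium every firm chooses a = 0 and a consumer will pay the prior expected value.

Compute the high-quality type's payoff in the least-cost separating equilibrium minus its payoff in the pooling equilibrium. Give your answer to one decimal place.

Least-cost separating signal: a* solves 54 = 100 − 10.3·a*, so a* = (100 − 54)/10.3 ≈ 4.4660.
High-quality type's separating payoff: 100 − 7.8 × a* = 100 − 7.8 × (100 − 54)/10.3 = 100 − 358.8/10.3 ≈ 65.165.
Pooling payoff: 0.32 × 100 + 0.68 × 54 = 68.72.
Difference: 65.165 − 68.72 = -3.555, i.e. -3.6 to one decimal place.
The high-quality type would prefer the pooling outcome.

-3.6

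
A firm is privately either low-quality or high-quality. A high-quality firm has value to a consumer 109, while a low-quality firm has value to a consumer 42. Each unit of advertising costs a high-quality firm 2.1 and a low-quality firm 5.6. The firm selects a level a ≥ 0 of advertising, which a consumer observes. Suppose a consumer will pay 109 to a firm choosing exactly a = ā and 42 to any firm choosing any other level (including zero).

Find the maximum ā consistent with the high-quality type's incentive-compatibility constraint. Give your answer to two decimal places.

31.90

Choosing ā yields the high-quality type 109 − 2.1·ā; choosing zero yields 42.
The high-quality type is indifferent at 109 − 2.1·ā = 42, i.e. ā = (109 − 42) / 2.1 ≈ 31.90.
For any ā above 31.90 the high-quality type would rather pool at zero, so separation collapses.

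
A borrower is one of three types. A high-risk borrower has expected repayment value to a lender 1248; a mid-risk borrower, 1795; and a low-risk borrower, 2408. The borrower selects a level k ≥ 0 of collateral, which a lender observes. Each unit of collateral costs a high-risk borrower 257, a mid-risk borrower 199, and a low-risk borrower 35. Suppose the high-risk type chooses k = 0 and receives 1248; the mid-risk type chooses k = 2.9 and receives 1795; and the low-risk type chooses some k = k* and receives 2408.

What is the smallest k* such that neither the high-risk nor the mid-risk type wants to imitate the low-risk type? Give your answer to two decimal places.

High-risk type (on-path payoff 1248) won't mimic when 1248 ≥ 2408 − 257·k*, i.e. k* ≥ 4.51.
Mid-risk type (on-path payoff 1795 − 199×2.9 = 1217.9) won't mimic when 1217.9 ≥ 2408 − 199·k*, i.e. k* ≥ 5.98.
Both must hold, so k* = max(4.51, 5.98) = 5.98. The mid-risk type's constraint binds.

5.98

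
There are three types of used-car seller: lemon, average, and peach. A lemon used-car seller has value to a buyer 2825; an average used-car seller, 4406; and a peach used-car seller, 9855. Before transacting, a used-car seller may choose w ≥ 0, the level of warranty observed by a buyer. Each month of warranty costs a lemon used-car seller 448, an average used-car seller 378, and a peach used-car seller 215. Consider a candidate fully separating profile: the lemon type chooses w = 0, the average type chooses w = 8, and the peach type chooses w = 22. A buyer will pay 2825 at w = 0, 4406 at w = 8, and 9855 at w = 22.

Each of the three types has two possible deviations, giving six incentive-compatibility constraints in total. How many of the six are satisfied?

4

Lemon (own payoff 2825): to w=8 gives 4406 − 448×8 = 822 → no gain ✓; to w=22 gives 9855 − 448×22 = -1 → no gain ✓.
Peach (own payoff 9855 − 215×22 = 5125): to w=0 gives 2825 → no gain ✓; to w=8 gives 4406 − 215×8 = 2686 → no gain ✓.
Average (own payoff 4406 − 378×8 = 1382): to w=0 gives 2825 → profitable ✗; to w=22 gives 9855 − 378×22 = 1539 → profitable ✗.
4 of the 6 constraints hold; not an equilibrium.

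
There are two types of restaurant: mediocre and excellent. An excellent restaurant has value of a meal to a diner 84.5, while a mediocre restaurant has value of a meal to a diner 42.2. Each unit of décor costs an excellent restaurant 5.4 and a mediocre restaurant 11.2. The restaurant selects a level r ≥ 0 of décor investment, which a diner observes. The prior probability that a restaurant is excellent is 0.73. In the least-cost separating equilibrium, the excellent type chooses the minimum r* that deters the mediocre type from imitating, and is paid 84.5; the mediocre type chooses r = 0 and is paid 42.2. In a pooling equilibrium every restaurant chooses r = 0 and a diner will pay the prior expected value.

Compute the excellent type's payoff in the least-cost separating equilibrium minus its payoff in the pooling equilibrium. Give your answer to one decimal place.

Least-cost separating signal: r* solves 42.2 = 84.5 − 11.2·r*, so r* = (84.5 − 42.2)/11.2 ≈ 3.7768.
Excellent type's separating payoff: 84.5 − 5.4 × r* = 84.5 − 5.4 × (84.5 − 42.2)/11.2 = 84.5 − 228.42/11.2 ≈ 64.105.
Pooling payoff: 0.73 × 84.5 + 0.27 × 42.2 = 73.079.
Difference: 64.105 − 73.079 = -8.974, i.e. -9.0 to one decimal place.
The excellent type would prefer the pooling outcome.

-9.0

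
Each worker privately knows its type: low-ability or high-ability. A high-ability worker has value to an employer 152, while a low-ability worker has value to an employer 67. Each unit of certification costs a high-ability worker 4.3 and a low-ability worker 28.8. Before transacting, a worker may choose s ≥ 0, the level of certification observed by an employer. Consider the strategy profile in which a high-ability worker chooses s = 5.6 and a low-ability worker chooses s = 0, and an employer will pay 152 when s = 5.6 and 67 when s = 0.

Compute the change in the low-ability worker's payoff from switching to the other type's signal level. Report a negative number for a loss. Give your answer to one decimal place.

Playing s = 0 the low-ability worker receives 67.
Deviating to s = 5.6 brings payment 152 at cost 28.8 × 5.6 = 161.28, netting -9.28.
Gain from deviating: -9.28 − 67 = -76.28, i.e. -76.3 to one decimal place.
The gain is negative, so the low-ability type's incentive-compatibility constraint is satisfied.

-76.3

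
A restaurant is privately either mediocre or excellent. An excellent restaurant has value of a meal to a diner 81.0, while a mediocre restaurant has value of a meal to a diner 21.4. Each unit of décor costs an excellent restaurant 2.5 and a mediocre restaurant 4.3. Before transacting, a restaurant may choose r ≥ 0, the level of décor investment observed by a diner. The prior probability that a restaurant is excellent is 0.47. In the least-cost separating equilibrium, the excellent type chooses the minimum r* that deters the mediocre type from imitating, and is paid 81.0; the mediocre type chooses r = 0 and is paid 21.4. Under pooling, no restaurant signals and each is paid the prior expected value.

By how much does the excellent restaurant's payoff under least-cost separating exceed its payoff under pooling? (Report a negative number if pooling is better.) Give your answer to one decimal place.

Least-cost separating signal: r* solves 21.4 = 81.0 − 4.3·r*, so r* = (81.0 − 21.4)/4.3 ≈ 13.8605.
Excellent type's separating payoff: 81.0 − 2.5 × r* = 81.0 − 2.5 × (81.0 − 21.4)/4.3 = 81.0 − 149/4.3 ≈ 46.349.
Pooling payoff: 0.47 × 81.0 + 0.53 × 21.4 = 49.412.
Difference: 46.349 − 49.412 = -3.063, i.e. -3.1 to one decimal place.
The excellent type would prefer the pooling outcome.

-3.1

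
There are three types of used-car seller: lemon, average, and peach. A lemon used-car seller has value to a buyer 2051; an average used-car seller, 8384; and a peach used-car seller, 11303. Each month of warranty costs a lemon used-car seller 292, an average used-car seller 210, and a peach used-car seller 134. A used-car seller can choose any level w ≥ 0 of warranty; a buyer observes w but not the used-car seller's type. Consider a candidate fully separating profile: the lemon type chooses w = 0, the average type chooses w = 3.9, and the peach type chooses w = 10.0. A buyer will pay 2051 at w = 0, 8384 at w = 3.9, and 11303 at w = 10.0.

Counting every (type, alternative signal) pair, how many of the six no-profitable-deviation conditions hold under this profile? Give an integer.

3

Average (own payoff 8384 − 210×3.9 = 7565): to w=0 gives 2051 → no gain ✓; to w=10.0 gives 11303 − 210×10.0 = 9203 → profitable ✗.
Lemon (own payoff 2051): to w=3.9 gives 8384 − 292×3.9 = 7245.2 → profitable ✗; to w=10.0 gives 11303 − 292×10.0 = 8383 → profitable ✗.
Peach (own payoff 11303 − 134×10.0 = 9963): to w=0 gives 2051 → no gain ✓; to w=3.9 gives 8384 − 134×3.9 = 7861.4 → no gain ✓.
3 of the 6 constraints hold; not an equilibrium.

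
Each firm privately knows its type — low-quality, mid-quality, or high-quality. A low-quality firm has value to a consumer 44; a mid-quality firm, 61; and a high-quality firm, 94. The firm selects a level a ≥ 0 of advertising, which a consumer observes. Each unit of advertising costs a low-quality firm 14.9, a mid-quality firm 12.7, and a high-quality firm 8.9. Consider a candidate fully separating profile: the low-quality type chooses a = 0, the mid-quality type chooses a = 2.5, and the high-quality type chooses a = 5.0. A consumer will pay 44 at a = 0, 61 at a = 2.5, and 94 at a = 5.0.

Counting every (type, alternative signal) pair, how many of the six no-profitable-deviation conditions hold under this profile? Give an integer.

4

Mid-quality (own payoff 61 − 12.7×2.5 = 29.25): to a=0 gives 44 → profitable ✗; to a=5.0 gives 94 − 12.7×5.0 = 30.5 → profitable ✗.
Low-quality (own payoff 44): to a=2.5 gives 61 − 14.9×2.5 = 23.75 → no gain ✓; to a=5.0 gives 94 − 14.9×5.0 = 19.5 → no gain ✓.
High-quality (own payoff 94 − 8.9×5.0 = 49.5): to a=0 gives 44 → no gain ✓; to a=2.5 gives 61 − 8.9×2.5 = 38.75 → no gain ✓.
4 of the 6 constraints hold; not an equilibrium.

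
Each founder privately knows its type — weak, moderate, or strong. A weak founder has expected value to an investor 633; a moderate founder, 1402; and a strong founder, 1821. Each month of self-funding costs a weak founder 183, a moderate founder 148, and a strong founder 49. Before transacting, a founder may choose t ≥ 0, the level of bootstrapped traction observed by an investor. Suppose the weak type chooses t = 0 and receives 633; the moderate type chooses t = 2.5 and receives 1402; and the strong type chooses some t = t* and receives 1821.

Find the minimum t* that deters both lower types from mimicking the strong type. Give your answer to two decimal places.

6.49

Moderate type (on-path payoff 1402 − 148×2.5 = 1032) won't mimic when 1032 ≥ 1821 − 148·t*, i.e. t* ≥ 5.33.
Weak type (on-path payoff 633) won't mimic when 633 ≥ 1821 − 183·t*, i.e. t* ≥ 6.49.
Both must hold, so t* = max(6.49, 5.33) = 6.49. The weak type's constraint binds.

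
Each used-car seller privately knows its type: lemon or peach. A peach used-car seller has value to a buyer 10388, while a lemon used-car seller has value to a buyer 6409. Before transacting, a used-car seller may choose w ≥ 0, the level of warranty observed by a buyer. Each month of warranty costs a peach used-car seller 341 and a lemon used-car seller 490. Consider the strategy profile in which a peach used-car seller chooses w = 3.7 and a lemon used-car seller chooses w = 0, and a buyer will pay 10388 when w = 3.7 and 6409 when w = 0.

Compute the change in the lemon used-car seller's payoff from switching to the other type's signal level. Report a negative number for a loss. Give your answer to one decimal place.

2166.0

Playing w = 0 the lemon used-car seller receives 6409.
Deviating to w = 3.7 brings payment 10388 at cost 490 × 3.7 = 1813, netting 8575.
Gain from deviating: 8575 − 6409 = 2166.0.
The gain is positive, so the lemon type's incentive-compatibility constraint is violated — this profile is not a separating equilibrium.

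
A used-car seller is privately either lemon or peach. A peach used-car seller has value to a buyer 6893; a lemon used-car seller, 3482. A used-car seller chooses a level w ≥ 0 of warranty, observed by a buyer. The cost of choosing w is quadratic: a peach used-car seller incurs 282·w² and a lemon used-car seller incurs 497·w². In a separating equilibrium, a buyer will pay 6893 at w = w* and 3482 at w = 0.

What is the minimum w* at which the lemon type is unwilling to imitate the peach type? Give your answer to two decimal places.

2.62

The lemon type at w = 0 receives 3482; imitating at w* yields 6893 − 497·w*².
Indifference: 3482 = 6893 − 497·w*², so w*² = (6893 − 3482) / 497 ≈ 6.8632.
w* = √6.8632 ≈ 2.62.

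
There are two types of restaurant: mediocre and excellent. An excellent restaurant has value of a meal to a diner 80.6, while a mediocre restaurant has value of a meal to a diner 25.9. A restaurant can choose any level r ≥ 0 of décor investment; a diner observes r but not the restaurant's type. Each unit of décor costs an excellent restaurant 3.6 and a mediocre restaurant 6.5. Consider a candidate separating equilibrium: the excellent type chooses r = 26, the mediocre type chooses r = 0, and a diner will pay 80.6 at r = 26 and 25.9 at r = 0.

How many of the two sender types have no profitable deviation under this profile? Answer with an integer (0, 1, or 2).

1

Mediocre type: stay at 0 → 25.9; mimic → 80.6 − 6.5 × 26 = -88.4. IC holds (25.9 ≥ -88.4).
Excellent type: signal → 80.6 − 3.6 × 26 = -13; deviate to 0 → 25.9. IC fails (-13 < 25.9).
1 of 2 constraints hold, so this profile is not an equilibrium.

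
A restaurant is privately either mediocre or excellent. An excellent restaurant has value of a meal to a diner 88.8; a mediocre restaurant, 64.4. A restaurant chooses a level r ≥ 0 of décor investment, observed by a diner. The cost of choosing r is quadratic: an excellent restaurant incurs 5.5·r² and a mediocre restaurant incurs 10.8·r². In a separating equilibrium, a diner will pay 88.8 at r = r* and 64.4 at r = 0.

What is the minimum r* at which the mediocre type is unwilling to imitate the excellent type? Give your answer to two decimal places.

1.50

The mediocre type at r = 0 receives 64.4; imitating at r* yields 88.8 − 10.8·r*².
Indifference: 64.4 = 88.8 − 10.8·r*², so r*² = (88.8 − 64.4) / 10.8 ≈ 2.2593.
r* = √2.2593 ≈ 1.50.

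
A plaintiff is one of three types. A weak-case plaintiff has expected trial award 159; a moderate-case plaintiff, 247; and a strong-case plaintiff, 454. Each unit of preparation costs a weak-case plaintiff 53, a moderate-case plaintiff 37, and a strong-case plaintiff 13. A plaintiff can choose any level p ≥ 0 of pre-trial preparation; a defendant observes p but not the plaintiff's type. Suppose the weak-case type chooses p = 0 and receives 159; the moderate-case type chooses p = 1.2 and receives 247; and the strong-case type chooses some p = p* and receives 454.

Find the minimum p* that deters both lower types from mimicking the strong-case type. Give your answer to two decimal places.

6.79

Weak-case type (on-path payoff 159) won't mimic when 159 ≥ 454 − 53·p*, i.e. p* ≥ 5.57.
Moderate-case type (on-path payoff 247 − 37×1.2 = 202.6) won't mimic when 202.6 ≥ 454 − 37·p*, i.e. p* ≥ 6.79.
Both must hold, so p* = max(5.57, 6.79) = 6.79. The moderate-case type's constraint binds.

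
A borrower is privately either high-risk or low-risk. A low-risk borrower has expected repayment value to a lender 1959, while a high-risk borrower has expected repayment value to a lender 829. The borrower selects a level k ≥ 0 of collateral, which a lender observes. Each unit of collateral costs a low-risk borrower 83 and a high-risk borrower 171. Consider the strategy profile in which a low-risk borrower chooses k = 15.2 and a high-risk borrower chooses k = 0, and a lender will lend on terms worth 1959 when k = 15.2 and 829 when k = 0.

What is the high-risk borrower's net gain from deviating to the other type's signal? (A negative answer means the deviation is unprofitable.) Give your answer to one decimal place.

Playing k = 0 the high-risk borrower receives 829.
Deviating to k = 15.2 brings payment 1959 at cost 171 × 15.2 = 2599.2, netting -640.2.
Gain from deviating: -640.2 − 829 = -1469.2.
The gain is negative, so the high-risk type's incentive-compatibility constraint is satisfied.

-1469.2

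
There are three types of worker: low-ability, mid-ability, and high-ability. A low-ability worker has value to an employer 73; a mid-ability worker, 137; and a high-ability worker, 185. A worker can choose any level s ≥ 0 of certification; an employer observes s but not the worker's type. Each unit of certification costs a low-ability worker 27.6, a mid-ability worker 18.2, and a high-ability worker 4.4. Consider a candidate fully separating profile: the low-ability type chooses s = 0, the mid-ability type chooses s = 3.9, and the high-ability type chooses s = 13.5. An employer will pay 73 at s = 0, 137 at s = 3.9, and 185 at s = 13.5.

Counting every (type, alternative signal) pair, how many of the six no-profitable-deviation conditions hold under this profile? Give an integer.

5

Mid-ability (own payoff 137 − 18.2×3.9 = 66.02): to s=0 gives 73 → profitable ✗; to s=13.5 gives 185 − 18.2×13.5 = -60.7 → no gain ✓.
Low-ability (own payoff 73): to s=3.9 gives 137 − 27.6×3.9 = 29.36 → no gain ✓; to s=13.5 gives 185 − 27.6×13.5 = -187.6 → no gain ✓.
High-ability (own payoff 185 − 4.4×13.5 = 125.6): to s=0 gives 73 → no gain ✓; to s=3.9 gives 137 − 4.4×3.9 = 119.84 → no gain ✓.
5 of the 6 constraints hold; not an equilibrium.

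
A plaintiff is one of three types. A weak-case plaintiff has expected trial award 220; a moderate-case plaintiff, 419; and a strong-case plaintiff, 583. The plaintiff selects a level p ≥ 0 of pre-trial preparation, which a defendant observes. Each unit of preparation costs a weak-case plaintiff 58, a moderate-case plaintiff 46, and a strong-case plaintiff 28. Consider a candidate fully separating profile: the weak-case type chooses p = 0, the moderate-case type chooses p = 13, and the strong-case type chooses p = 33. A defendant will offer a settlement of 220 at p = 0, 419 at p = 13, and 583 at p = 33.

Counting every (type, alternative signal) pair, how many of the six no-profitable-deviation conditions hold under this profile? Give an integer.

3

Weak-case (own payoff 220): to p=13 gives 419 − 58×13 = -335 → no gain ✓; to p=33 gives 583 − 58×33 = -1331 → no gain ✓.
Moderate-case (own payoff 419 − 46×13 = -179): to p=0 gives 220 → profitable ✗; to p=33 gives 583 − 46×33 = -935 → no gain ✓.
Strong-case (own payoff 583 − 28×33 = -341): to p=0 gives 220 → profitable ✗; to p=13 gives 419 − 28×13 = 55 → profitable ✗.
3 of the 6 constraints hold; not an equilibrium.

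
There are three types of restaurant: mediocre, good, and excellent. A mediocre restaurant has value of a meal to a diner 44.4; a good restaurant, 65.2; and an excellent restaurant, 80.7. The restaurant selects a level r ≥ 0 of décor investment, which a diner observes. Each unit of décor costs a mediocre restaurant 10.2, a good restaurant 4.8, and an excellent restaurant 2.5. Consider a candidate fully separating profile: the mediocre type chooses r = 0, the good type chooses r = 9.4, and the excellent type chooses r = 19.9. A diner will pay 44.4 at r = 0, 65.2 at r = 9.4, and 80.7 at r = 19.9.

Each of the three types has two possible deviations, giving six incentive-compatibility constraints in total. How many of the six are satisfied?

Mediocre (own payoff 44.4): to r=9.4 gives 65.2 − 10.2×9.4 = -30.68 → no gain ✓; to r=19.9 gives 80.7 − 10.2×19.9 = -122.28 → no gain ✓.
Good (own payoff 65.2 − 4.8×9.4 = 20.08): to r=0 gives 44.4 → profitable ✗; to r=19.9 gives 80.7 − 4.8×19.9 = -14.82 → no gain ✓.
Excellent (own payoff 80.7 − 2.5×19.9 = 30.95): to r=0 gives 44.4 → profitable ✗; to r=9.4 gives 65.2 − 2.5×9.4 = 41.7 → profitable ✗.
3 of the 6 constraints hold; not an equilibrium.

3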